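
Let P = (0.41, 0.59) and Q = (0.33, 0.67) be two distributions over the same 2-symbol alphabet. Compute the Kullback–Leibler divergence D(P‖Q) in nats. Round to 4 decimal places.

D(P‖Q) = Σ p·ln(p/q).
  0.41·ln(0.41/0.33) = 0.08900
  0.59·ln(0.59/0.67) = -0.07502
D(P‖Q) = 0.0140 nats.

0.0140 nats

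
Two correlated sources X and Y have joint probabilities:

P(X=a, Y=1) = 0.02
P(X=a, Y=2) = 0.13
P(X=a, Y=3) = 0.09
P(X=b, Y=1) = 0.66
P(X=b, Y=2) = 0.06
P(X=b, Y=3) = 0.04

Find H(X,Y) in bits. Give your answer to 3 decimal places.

1.633 bits

H(X,Y) = −Σ p(x,y)·log₂ p(x,y) over all 6 cells.
  cell (a,1): −0.02·log₂0.02 = 0.1129
  cell (a,2): −0.13·log₂0.13 = 0.3826
  cell (a,3): −0.09·log₂0.09 = 0.3127
  cell (b,1): −0.66·log₂0.66 = 0.3956
  cell (b,2): −0.06·log₂0.06 = 0.2435
  cell (b,3): −0.04·log₂0.04 = 0.1858
Sum = 1.633 bits.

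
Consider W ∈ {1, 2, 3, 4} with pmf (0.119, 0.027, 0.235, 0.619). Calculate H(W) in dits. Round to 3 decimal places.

0.429 dits

H(W) = −Σ p·log₁₀ p.
  −(0.119)·log₁₀(0.119) = 0.1100
  −(0.027)·log₁₀(0.027) = 0.0424
  −(0.235)·log₁₀(0.235) = 0.1478
  −(0.619)·log₁₀(0.619) = 0.1289
Sum: 0.1100 + 0.0424 + 0.1478 + 0.1289 = 0.429 dits.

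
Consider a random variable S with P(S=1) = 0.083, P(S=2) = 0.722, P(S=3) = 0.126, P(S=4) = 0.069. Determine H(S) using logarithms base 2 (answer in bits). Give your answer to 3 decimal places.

H(S) = −Σ p·log₂ p.
  −(0.083)·log₂(0.083) = 0.2980
  −(0.722)·log₂(0.722) = 0.3393
  −(0.126)·log₂(0.126) = 0.3766
  −(0.069)·log₂(0.069) = 0.2662
Sum: 0.2980 + 0.3393 + 0.3766 + 0.2662 = 1.280 bits.

1.280 bits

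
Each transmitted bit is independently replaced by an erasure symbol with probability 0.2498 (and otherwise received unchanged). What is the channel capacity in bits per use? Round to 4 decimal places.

Binary erasure channel: capacity C = 1 − ε.
C = 1 − 0.2498 = 0.7502 bits per channel use.

0.7502 bits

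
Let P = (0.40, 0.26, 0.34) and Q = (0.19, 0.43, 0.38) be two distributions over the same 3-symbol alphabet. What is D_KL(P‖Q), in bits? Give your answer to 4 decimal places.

0.1863 bits

D(P‖Q) = Σ p·log₂(p/q).
  0.40·log₂(0.40/0.19) = 0.42960
  0.26·log₂(0.26/0.43) = -0.18871
  0.34·log₂(0.34/0.38) = -0.05456
D(P‖Q) = 0.1863 bits.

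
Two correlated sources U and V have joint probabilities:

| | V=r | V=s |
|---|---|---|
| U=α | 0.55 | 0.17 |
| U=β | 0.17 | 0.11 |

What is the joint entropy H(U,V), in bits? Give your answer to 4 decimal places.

1.6938 bits

H(U,V) = −Σ p(x,y)·log₂ p(x,y) over all 4 cells.
  cell (α,r): −0.55·log₂0.55 = 0.47437
  cell (α,s): −0.17·log₂0.17 = 0.43459
  cell (β,r): −0.17·log₂0.17 = 0.43459
  cell (β,s): −0.11·log₂0.11 = 0.35029
Sum = 1.6938 bits.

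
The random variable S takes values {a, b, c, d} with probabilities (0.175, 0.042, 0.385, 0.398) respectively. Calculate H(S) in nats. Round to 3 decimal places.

H(S) = −Σ p·ln p.
  −(0.175)·ln(0.175) = 0.3050
  −(0.042)·ln(0.042) = 0.1331
  −(0.385)·ln(0.385) = 0.3675
  −(0.398)·ln(0.398) = 0.3667
Sum: 0.3050 + 0.1331 + 0.3675 + 0.3667 = 1.172 nats.

1.172 nats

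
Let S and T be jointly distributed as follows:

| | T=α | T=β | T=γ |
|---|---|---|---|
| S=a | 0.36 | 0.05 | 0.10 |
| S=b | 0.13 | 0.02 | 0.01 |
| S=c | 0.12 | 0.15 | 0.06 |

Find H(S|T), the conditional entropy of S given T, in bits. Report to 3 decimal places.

1.312 bits

Marginals: p(S) = (0.5100, 0.1600, 0.3300), p(T) = (0.6100, 0.2200, 0.1700).
H(S|T) = Σ p(T) · H(S|T=·).
  T=α: p=0.6100, H(S|T=α) = 1.3858
  T=β: p=0.2200, H(S|T=β) = 1.1770
  T=γ: p=0.1700, H(S|T=γ) = 1.2210
Weighted sum = 1.312 bits.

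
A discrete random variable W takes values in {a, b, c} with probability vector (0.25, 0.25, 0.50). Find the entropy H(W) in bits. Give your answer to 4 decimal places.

1.5000 bits

H(W) = −Σ p·log₂ p.
  −(0.25)·log₂(0.25) = 0.50000
  −(0.25)·log₂(0.25) = 0.50000
  −(0.50)·log₂(0.50) = 0.50000
Sum: 0.50000 + 0.50000 + 0.50000 = 1.5000 bits.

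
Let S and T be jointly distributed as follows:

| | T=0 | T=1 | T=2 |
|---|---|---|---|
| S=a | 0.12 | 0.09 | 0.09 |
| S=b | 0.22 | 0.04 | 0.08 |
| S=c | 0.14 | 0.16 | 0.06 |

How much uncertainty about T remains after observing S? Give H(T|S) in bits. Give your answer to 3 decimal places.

Marginals: p(S) = (0.3000, 0.3400, 0.3600), p(T) = (0.4800, 0.2900, 0.2300).
H(T|S) = Σ p(S) · H(T|S=·).
  S=a: p=0.3000, H(T|S=a) = 1.5710
  S=b: p=0.3400, H(T|S=b) = 1.2608
  S=c: p=0.3600, H(T|S=c) = 1.4807
Weighted sum = 1.433 bits.

1.433 bits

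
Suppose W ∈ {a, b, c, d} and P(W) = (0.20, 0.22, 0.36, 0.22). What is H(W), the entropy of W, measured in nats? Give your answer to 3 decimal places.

H(W) = −Σ p·ln p.
  −(0.20)·ln(0.20) = 0.3219
  −(0.22)·ln(0.22) = 0.3331
  −(0.36)·ln(0.36) = 0.3678
  −(0.22)·ln(0.22) = 0.3331
Sum: 0.3219 + 0.3331 + 0.3678 + 0.3331 = 1.356 nats.

1.356 nats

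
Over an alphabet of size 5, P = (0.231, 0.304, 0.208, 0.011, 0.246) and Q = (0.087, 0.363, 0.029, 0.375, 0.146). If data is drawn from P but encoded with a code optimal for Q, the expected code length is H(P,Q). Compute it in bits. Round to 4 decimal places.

H(P,Q) = −Σ p·log₂ q.
  −0.231·log₂(0.087) = 0.81378
  −0.304·log₂(0.363) = 0.44444
  −0.208·log₂(0.029) = 1.06242
  −0.011·log₂(0.375) = 0.01557
  −0.246·log₂(0.146) = 0.68289
H(P,Q) = 3.0191 bits.

3.0191 bits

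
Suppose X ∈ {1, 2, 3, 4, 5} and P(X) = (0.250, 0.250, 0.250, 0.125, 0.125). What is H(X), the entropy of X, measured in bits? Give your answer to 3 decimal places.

2.250 bits

H(X) = −Σ p·log₂ p.
  −(0.250)·log₂(0.250) = 0.5000
  −(0.250)·log₂(0.250) = 0.5000
  −(0.250)·log₂(0.250) = 0.5000
  −(0.125)·log₂(0.125) = 0.3750
  −(0.125)·log₂(0.125) = 0.3750
Sum: 0.5000 + 0.5000 + 0.5000 + 0.3750 + 0.3750 = 2.250 bits.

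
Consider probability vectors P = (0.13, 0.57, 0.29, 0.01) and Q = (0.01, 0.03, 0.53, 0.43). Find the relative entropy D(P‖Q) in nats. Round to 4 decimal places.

1.7993 nats

D(P‖Q) = Σ p·ln(p/q).
  0.13·ln(0.13/0.01) = 0.33344
  0.57·ln(0.57/0.03) = 1.67833
  0.29·ln(0.29/0.53) = -0.17487
  0.01·ln(0.01/0.43) = -0.03761
D(P‖Q) = 1.7993 nats.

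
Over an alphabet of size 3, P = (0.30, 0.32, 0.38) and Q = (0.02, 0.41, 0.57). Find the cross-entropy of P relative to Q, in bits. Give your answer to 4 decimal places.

2.4129 bits

H(P,Q) = −Σ p·log₂ q.
  −0.30·log₂(0.02) = 1.69316
  −0.32·log₂(0.41) = 0.41162
  −0.38·log₂(0.57) = 0.30817
H(P,Q) = 2.4129 bits.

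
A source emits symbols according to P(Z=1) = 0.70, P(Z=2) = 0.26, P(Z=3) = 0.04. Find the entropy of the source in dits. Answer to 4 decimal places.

0.3165 dits

H(Z) = −Σ p·log₁₀ p.
  −(0.70)·log₁₀(0.70) = 0.10843
  −(0.26)·log₁₀(0.26) = 0.15211
  −(0.04)·log₁₀(0.04) = 0.05592
Sum: 0.10843 + 0.15211 + 0.05592 = 0.3165 dits.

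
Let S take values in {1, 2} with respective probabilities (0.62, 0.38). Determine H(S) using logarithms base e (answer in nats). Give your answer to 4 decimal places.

0.6641 nats

H(S) = −Σ p·ln p.
  −(0.62)·ln(0.62) = 0.29638
  −(0.38)·ln(0.38) = 0.36768
Sum: 0.29638 + 0.36768 = 0.6641 nats.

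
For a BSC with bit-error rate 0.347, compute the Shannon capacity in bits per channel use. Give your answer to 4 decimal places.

0.0686 bits

Binary symmetric channel: C = 1 − h₂(ε) where h₂ is the binary entropy function.
h₂(0.347) = −0.347·log₂0.347 − 0.653·log₂0.653 = 0.9314.
C = 1 − 0.9314 = 0.0686 bits per channel use.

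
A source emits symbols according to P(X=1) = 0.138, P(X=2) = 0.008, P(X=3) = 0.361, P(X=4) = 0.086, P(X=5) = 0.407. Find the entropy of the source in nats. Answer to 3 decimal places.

H(X) = −Σ p·ln p.
  −(0.138)·ln(0.138) = 0.2733
  −(0.008)·ln(0.008) = 0.0386
  −(0.361)·ln(0.361) = 0.3678
  −(0.086)·ln(0.086) = 0.2110
  −(0.407)·ln(0.407) = 0.3659
Sum: 0.2733 + 0.0386 + 0.3678 + 0.2110 + 0.3659 = 1.257 nats.

1.257 nats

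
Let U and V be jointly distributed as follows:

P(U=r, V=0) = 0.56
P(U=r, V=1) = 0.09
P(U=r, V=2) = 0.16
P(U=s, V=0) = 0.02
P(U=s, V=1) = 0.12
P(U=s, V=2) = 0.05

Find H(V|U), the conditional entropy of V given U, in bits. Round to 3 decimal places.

Chain rule: H(V|U) = H(U,V) − H(U).
Marginals: p(U) = (0.8100, 0.1900), p(V) = (0.5800, 0.2100, 0.2100).
H(U,V) = 1.9002 bits; H(U) = 0.7015 bits.
H(V|U) = 1.9002 − 0.7015 = 1.199 bits.

1.199 bits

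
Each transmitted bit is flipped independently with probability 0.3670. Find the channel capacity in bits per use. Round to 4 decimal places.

Binary symmetric channel: C = 1 − h₂(ε) where h₂ is the binary entropy function.
h₂(0.3670) = −0.3670·log₂0.3670 − 0.6330·log₂0.6330 = 0.9483.
C = 1 − 0.9483 = 0.0517 bits per channel use.

0.0517 bits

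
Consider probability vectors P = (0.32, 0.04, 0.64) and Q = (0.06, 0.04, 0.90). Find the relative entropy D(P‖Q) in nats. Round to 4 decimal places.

D(P‖Q) = Σ p·ln(p/q).
  0.32·ln(0.32/0.06) = 0.53567
  0.04·ln(0.04/0.04) = 0.00000
  0.64·ln(0.64/0.90) = -0.21819
D(P‖Q) = 0.3175 nats.

0.3175 nats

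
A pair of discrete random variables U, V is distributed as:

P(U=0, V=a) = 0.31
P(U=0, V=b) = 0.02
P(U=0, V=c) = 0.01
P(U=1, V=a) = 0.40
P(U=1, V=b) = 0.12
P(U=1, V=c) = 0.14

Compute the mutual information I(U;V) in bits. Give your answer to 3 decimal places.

Marginals: p(U) = (0.3400, 0.6600), p(V) = (0.7100, 0.1400, 0.1500).
I(U;V) = H(U) + H(V) − H(U,V).
H(U) = 0.9248, H(V) = 1.1585, H(U,V) = 1.9961.
I(U;V) = 0.9248 + 1.1585 − 1.9961 = 0.087 bits.

0.087 bits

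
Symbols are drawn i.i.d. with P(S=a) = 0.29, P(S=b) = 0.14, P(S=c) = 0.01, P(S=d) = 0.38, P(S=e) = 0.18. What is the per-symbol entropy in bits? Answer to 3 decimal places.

1.957 bits

H(S) = −Σ p·log₂ p.
  −(0.29)·log₂(0.29) = 0.5179
  −(0.14)·log₂(0.14) = 0.3971
  −(0.01)·log₂(0.01) = 0.0664
  −(0.38)·log₂(0.38) = 0.5305
  −(0.18)·log₂(0.18) = 0.4453
Sum: 0.5179 + 0.3971 + 0.0664 + 0.5305 + 0.4453 = 1.957 bits.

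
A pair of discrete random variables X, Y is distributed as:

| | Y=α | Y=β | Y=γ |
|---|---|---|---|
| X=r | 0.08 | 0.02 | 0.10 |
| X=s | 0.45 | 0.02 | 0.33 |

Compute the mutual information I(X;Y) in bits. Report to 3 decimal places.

0.021 bits

Marginals: p(X) = (0.2000, 0.8000), p(Y) = (0.5300, 0.0400, 0.4300).
I(X;Y) = H(X) + H(Y) − H(X,Y).
H(X) = 0.7219, H(Y) = 1.1948, H(X,Y) = 1.8957.
I(X;Y) = 0.7219 + 1.1948 − 1.8957 = 0.021 bits.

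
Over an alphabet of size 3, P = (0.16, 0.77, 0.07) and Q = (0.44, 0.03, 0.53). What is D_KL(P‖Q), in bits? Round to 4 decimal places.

3.1671 bits

D(P‖Q) = Σ p·log₂(p/q).
  0.16·log₂(0.16/0.44) = -0.23351
  0.77·log₂(0.77/0.03) = 3.60500
  0.07·log₂(0.07/0.53) = -0.20444
D(P‖Q) = 3.1671 bits.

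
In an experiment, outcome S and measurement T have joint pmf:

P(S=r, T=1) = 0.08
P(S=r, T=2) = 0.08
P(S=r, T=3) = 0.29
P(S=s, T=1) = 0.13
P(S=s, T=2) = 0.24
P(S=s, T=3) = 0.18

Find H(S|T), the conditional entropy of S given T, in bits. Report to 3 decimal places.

Marginals: p(S) = (0.4500, 0.5500), p(T) = (0.2100, 0.3200, 0.4700).
H(S|T) = Σ p(T) · H(S|T=·).
  T=1: p=0.2100, H(S|T=1) = 0.9587
  T=2: p=0.3200, H(S|T=2) = 0.8113
  T=3: p=0.4700, H(S|T=3) = 0.9601
Weighted sum = 0.912 bits.

0.912 bits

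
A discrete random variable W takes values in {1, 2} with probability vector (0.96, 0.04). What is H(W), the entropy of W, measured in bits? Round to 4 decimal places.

H(W) = −Σ p·log₂ p.
  −(0.96)·log₂(0.96) = 0.05654
  −(0.04)·log₂(0.04) = 0.18575
Sum: 0.05654 + 0.18575 = 0.2423 bits.

0.2423 bits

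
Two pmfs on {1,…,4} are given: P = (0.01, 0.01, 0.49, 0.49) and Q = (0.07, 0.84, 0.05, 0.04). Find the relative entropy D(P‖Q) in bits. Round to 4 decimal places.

D(P‖Q) = Σ p·log₂(p/q).
  0.01·log₂(0.01/0.07) = -0.02807
  0.01·log₂(0.01/0.84) = -0.06392
  0.49·log₂(0.49/0.05) = 1.61346
  0.49·log₂(0.49/0.04) = 1.77121
D(P‖Q) = 3.2927 bits.

3.2927 bits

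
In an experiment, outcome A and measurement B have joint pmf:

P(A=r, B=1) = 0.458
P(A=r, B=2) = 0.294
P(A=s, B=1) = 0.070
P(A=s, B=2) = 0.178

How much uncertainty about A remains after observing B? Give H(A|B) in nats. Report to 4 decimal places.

Chain rule: H(A|B) = H(A,B) − H(B).
Marginals: p(A) = (0.7520, 0.2480), p(B) = (0.5280, 0.4720).
H(A,B) = 1.2109 nats; H(B) = 0.6916 nats.
H(A|B) = 1.2109 − 0.6916 = 0.5193 nats.

0.5193 nats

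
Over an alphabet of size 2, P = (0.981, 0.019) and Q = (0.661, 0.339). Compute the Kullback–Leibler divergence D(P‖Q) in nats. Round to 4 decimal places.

D(P‖Q) = Σ p·ln(p/q).
  0.981·ln(0.981/0.661) = 0.38732
  0.019·ln(0.019/0.339) = -0.05475
D(P‖Q) = 0.3326 nats.

0.3326 nats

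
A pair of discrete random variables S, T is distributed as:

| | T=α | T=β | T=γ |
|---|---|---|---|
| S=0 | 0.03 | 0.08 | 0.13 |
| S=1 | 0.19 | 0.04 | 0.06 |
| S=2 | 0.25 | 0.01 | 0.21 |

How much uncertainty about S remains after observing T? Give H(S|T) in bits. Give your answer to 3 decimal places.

Marginals: p(S) = (0.2400, 0.2900, 0.4700), p(T) = (0.4700, 0.1300, 0.4000).
H(S|T) = Σ p(T) · H(S|T=·).
  T=α: p=0.4700, H(S|T=α) = 1.2660
  T=β: p=0.1300, H(S|T=β) = 1.2389
  T=γ: p=0.4000, H(S|T=γ) = 1.4256
Weighted sum = 1.326 bits.

1.326 bits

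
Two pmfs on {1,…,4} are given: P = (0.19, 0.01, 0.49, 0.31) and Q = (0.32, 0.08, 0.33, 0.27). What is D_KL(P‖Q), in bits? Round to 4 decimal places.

0.1683 bits

D(P‖Q) = Σ p·log₂(p/q).
  0.19·log₂(0.19/0.32) = -0.14289
  0.01·log₂(0.01/0.08) = -0.03000
  0.49·log₂(0.49/0.33) = 0.27945
  0.31·log₂(0.31/0.27) = 0.06179
D(P‖Q) = 0.1683 bits.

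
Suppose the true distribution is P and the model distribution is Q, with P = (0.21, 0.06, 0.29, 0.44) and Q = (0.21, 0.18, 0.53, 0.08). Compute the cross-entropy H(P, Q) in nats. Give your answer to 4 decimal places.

1.7261 nats

H(P,Q) = −Σ p·ln q.
  −0.21·ln(0.21) = 0.32774
  −0.06·ln(0.18) = 0.10289
  −0.29·ln(0.53) = 0.18411
  −0.44·ln(0.08) = 1.11132
H(P,Q) = 1.7261 nats.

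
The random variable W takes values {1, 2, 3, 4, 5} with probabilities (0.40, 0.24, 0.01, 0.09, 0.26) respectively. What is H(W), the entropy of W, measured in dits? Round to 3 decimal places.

H(W) = −Σ p·log₁₀ p.
  −(0.40)·log₁₀(0.40) = 0.1592
  −(0.24)·log₁₀(0.24) = 0.1487
  −(0.01)·log₁₀(0.01) = 0.0200
  −(0.09)·log₁₀(0.09) = 0.0941
  −(0.26)·log₁₀(0.26) = 0.1521
Sum: 0.1592 + 0.1487 + 0.0200 + 0.0941 + 0.1521 = 0.574 dits.

0.574 dits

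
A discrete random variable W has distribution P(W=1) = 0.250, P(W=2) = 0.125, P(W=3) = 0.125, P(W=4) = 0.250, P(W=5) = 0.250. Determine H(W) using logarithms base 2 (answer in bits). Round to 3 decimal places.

H(W) = −Σ p·log₂ p.
  −(0.250)·log₂(0.250) = 0.5000
  −(0.125)·log₂(0.125) = 0.3750
  −(0.125)·log₂(0.125) = 0.3750
  −(0.250)·log₂(0.250) = 0.5000
  −(0.250)·log₂(0.250) = 0.5000
Sum: 0.5000 + 0.3750 + 0.3750 + 0.5000 + 0.5000 = 2.250 bits.

2.250 bits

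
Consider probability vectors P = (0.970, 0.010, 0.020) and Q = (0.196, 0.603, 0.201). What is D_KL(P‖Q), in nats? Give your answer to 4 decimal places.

D(P‖Q) = Σ p·ln(p/q).
  0.970·ln(0.970/0.196) = 1.55121
  0.010·ln(0.010/0.603) = -0.04099
  0.020·ln(0.020/0.201) = -0.04615
D(P‖Q) = 1.4641 nats.

1.4641 nats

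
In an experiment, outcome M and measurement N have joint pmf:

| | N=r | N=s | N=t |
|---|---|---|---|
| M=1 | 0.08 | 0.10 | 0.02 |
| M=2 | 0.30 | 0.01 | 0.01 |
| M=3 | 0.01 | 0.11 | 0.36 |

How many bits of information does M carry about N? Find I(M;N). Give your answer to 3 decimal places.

Marginals: p(M) = (0.2000, 0.3200, 0.4800), p(N) = (0.3900, 0.2200, 0.3900).
I(M;N) = H(M) + H(N) − H(M,N).
H(M) = 1.4987, H(N) = 1.5402, H(M,N) = 2.3379.
I(M;N) = 1.4987 + 1.5402 − 2.3379 = 0.701 bits.

0.701 bits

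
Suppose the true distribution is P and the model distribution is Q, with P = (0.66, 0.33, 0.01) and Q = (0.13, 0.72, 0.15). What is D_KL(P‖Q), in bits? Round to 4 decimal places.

1.1365 bits

D(P‖Q) = Σ p·log₂(p/q).
  0.66·log₂(0.66/0.13) = 1.54701
  0.33·log₂(0.33/0.72) = -0.37143
  0.01·log₂(0.01/0.15) = -0.03907
D(P‖Q) = 1.1365 bits.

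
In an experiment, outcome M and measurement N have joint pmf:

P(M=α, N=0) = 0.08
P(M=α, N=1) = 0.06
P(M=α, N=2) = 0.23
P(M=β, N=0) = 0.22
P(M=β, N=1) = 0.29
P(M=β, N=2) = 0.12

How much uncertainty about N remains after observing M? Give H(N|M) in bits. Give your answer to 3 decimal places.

1.438 bits

Chain rule: H(N|M) = H(M,N) − H(M).
Marginals: p(M) = (0.3700, 0.6300), p(N) = (0.3000, 0.3500, 0.3500).
H(M,N) = 2.3883 bits; H(M) = 0.9507 bits.
H(N|M) = 2.3883 − 0.9507 = 1.438 bits.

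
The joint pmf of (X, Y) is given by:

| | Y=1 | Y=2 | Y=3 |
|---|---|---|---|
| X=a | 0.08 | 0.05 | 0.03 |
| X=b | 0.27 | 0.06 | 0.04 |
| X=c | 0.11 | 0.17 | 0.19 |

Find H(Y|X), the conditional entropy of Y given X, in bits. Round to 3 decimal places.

1.373 bits

Chain rule: H(Y|X) = H(X,Y) − H(X).
Marginals: p(X) = (0.1600, 0.3700, 0.4700), p(Y) = (0.4600, 0.2800, 0.2600).
H(X,Y) = 2.8388 bits; H(X) = 1.4657 bits.
H(Y|X) = 2.8388 − 1.4657 = 1.373 bits.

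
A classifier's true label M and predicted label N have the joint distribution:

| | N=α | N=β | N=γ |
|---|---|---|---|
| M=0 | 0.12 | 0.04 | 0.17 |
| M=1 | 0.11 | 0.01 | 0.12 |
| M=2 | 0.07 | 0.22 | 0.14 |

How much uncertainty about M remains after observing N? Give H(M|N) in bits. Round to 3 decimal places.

1.363 bits

Marginals: p(M) = (0.3300, 0.2400, 0.4300), p(N) = (0.3000, 0.2700, 0.4300).
H(M|N) = Σ p(N) · H(M|N=·).
  N=α: p=0.3000, H(M|N=α) = 1.5494
  N=β: p=0.2700, H(M|N=β) = 0.8250
  N=γ: p=0.4300, H(M|N=γ) = 1.5702
Weighted sum = 1.363 bits.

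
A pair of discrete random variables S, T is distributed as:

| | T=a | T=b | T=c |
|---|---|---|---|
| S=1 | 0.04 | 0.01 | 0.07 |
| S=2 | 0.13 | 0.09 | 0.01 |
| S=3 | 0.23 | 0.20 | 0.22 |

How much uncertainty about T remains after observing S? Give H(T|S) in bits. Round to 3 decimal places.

1.456 bits

Chain rule: H(T|S) = H(S,T) − H(S).
Marginals: p(S) = (0.1200, 0.2300, 0.6500), p(T) = (0.4000, 0.3000, 0.3000).
H(S,T) = 2.7151 bits; H(S) = 1.2587 bits.
H(T|S) = 2.7151 − 1.2587 = 1.456 bits.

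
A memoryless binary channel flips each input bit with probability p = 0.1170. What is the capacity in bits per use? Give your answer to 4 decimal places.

0.4793 bits

Binary symmetric channel: C = 1 − h₂(ε) where h₂ is the binary entropy function.
h₂(0.1170) = −0.1170·log₂0.1170 − 0.8830·log₂0.8830 = 0.5207.
C = 1 − 0.5207 = 0.4793 bits per channel use.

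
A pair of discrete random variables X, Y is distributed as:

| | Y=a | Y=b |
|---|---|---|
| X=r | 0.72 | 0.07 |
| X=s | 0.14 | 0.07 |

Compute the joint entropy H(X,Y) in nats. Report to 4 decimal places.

H(X,Y) = −Σ p(x,y)·ln p(x,y) over all 4 cells.
  cell (r,a): −0.72·ln0.72 = 0.23652
  cell (r,b): −0.07·ln0.07 = 0.18615
  cell (s,a): −0.14·ln0.14 = 0.27526
  cell (s,b): −0.07·ln0.07 = 0.18615
Sum = 0.8841 nats.

0.8841 nats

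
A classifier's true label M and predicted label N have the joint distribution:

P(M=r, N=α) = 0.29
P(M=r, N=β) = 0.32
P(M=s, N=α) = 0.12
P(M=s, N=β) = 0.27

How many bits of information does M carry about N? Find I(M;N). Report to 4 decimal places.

Marginals: p(M) = (0.6100, 0.3900), p(N) = (0.4100, 0.5900).
I(M;N) = H(M) + H(N) − H(M,N).
H(M) = 0.9648, H(N) = 0.9765, H(M,N) = 1.9210.
I(M;N) = 0.9648 + 0.9765 − 1.9210 = 0.0203 bits.

0.0203 bits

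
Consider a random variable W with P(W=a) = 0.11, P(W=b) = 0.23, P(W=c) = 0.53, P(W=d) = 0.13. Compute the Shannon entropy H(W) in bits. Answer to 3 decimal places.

H(W) = −Σ p·log₂ p.
  −(0.11)·log₂(0.11) = 0.3503
  −(0.23)·log₂(0.23) = 0.4877
  −(0.53)·log₂(0.53) = 0.4854
  −(0.13)·log₂(0.13) = 0.3826
Sum: 0.3503 + 0.4877 + 0.4854 + 0.3826 = 1.706 bits.

1.706 bits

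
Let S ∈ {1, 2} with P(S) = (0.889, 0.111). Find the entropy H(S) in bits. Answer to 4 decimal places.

H(S) = −Σ p·log₂ p.
  −(0.889)·log₂(0.889) = 0.15090
  −(0.111)·log₂(0.111) = 0.35202
Sum: 0.15090 + 0.35202 = 0.5029 bits.

0.5029 bits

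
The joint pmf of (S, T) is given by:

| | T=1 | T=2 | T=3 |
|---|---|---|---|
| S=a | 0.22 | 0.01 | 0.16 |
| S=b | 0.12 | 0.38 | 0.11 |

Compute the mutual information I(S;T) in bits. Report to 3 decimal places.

Marginals: p(S) = (0.3900, 0.6100), p(T) = (0.3400, 0.3900, 0.2700).
I(S;T) = H(S) + H(T) − H(S,T).
H(S) = 0.9648, H(T) = 1.5690, H(S,T) = 2.2178.
I(S;T) = 0.9648 + 1.5690 − 2.2178 = 0.316 bits.

0.316 bits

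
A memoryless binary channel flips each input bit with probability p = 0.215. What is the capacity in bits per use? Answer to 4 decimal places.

Binary symmetric channel: C = 1 − h₂(ε) where h₂ is the binary entropy function.
h₂(0.215) = −0.215·log₂0.215 − 0.785·log₂0.785 = 0.7509.
C = 1 − 0.7509 = 0.2491 bits per channel use.

0.2491 bits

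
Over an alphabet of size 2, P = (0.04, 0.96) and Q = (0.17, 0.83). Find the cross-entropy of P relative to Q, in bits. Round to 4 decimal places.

0.3603 bits

H(P,Q) = −Σ p·log₂ q.
  −0.04·log₂(0.17) = 0.10226
  −0.96·log₂(0.83) = 0.25806
H(P,Q) = 0.3603 bits.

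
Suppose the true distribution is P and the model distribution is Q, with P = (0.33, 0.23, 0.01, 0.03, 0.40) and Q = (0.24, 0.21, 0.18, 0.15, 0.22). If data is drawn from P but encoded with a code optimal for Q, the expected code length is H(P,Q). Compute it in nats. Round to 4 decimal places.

1.5096 nats

H(P,Q) = −Σ p·ln q.
  −0.33·ln(0.24) = 0.47095
  −0.23·ln(0.21) = 0.35895
  −0.01·ln(0.18) = 0.01715
  −0.03·ln(0.15) = 0.05691
  −0.40·ln(0.22) = 0.60565
H(P,Q) = 1.5096 nats.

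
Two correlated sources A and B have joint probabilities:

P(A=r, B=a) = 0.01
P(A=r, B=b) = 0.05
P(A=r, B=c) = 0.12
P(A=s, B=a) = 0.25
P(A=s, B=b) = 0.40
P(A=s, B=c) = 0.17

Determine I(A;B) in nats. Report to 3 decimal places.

0.075 nats

Marginals: p(A) = (0.1800, 0.8200), p(B) = (0.2600, 0.4500, 0.2900).
I(A;B) = H(A) + H(B) − H(A,B).
H(A) = 0.4714, H(B) = 1.0686, H(A,B) = 1.4646.
I(A;B) = 0.4714 + 1.0686 − 1.4646 = 0.075 nats.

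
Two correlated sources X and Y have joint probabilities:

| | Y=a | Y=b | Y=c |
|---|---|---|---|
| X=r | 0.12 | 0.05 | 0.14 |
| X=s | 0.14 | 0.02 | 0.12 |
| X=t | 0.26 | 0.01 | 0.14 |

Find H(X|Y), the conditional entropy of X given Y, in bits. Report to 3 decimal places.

1.515 bits

Chain rule: H(X|Y) = H(X,Y) − H(Y).
Marginals: p(X) = (0.3100, 0.2800, 0.4100), p(Y) = (0.5200, 0.0800, 0.4000).
H(X,Y) = 2.8262 bits; H(Y) = 1.3109 bits.
H(X|Y) = 2.8262 − 1.3109 = 1.515 bits.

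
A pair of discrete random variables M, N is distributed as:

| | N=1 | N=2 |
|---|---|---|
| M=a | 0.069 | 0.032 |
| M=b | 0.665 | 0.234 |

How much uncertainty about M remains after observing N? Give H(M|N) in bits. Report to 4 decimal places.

0.4711 bits

Marginals: p(M) = (0.1010, 0.8990), p(N) = (0.7340, 0.2660).
H(M|N) = Σ p(N) · H(M|N=·).
  N=1: p=0.7340, H(M|N=1) = 0.4497
  N=2: p=0.2660, H(M|N=2) = 0.5302
Weighted sum = 0.4711 bits.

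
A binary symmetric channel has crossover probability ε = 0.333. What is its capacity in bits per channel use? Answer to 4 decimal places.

Binary symmetric channel: C = 1 − h₂(ε) where h₂ is the binary entropy function.
h₂(0.333) = −0.333·log₂0.333 − 0.667·log₂0.667 = 0.9180.
C = 1 − 0.9180 = 0.0820 bits per channel use.

0.0820 bits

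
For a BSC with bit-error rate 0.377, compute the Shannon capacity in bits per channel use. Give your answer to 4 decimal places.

Binary symmetric channel: C = 1 − h₂(ε) where h₂ is the binary entropy function.
h₂(0.377) = −0.377·log₂0.377 − 0.623·log₂0.623 = 0.9559.
C = 1 − 0.9559 = 0.0441 bits per channel use.

0.0441 bits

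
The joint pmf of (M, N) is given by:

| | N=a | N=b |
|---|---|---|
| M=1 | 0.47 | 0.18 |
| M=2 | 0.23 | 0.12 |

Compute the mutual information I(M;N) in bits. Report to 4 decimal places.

0.0034 bits

Marginals: p(M) = (0.6500, 0.3500), p(N) = (0.7000, 0.3000).
I(M;N) = Σ p(x,y)·log₂[p(x,y)/(p(x)p(y))].
  (1,a): 0.47·log₂(1.0330) = 0.02199
  (1,b): 0.18·log₂(0.9231) = -0.02079
  (2,a): 0.23·log₂(0.9388) = -0.02096
  (2,b): 0.12·log₂(1.1429) = 0.02312
Sum = 0.0034 bits.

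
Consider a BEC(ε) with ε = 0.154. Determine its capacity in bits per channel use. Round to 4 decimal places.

Binary erasure channel: capacity C = 1 − ε.
C = 1 − 0.154 = 0.8460 bits per channel use.

0.8460 bits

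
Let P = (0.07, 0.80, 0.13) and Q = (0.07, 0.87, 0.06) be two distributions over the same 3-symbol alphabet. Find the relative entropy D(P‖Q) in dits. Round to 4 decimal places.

0.0145 dits

D(P‖Q) = Σ p·log₁₀(p/q).
  0.07·log₁₀(0.07/0.07) = 0.00000
  0.80·log₁₀(0.80/0.87) = -0.02914
  0.13·log₁₀(0.13/0.06) = 0.04365
D(P‖Q) = 0.0145 dits.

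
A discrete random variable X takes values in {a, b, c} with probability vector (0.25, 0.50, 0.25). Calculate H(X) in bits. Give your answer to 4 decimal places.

1.5000 bits

H(X) = −Σ p·log₂ p.
  −(0.25)·log₂(0.25) = 0.50000
  −(0.50)·log₂(0.50) = 0.50000
  −(0.25)·log₂(0.25) = 0.50000
Sum: 0.50000 + 0.50000 + 0.50000 = 1.5000 bits.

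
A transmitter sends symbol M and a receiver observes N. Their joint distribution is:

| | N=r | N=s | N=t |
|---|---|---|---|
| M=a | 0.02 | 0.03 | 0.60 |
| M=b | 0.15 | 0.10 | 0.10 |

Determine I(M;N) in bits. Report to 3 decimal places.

0.330 bits

Marginals: p(M) = (0.6500, 0.3500), p(N) = (0.1700, 0.1300, 0.7000).
I(M;N) = Σ p(x,y)·log₂[p(x,y)/(p(x)p(y))].
  (a,r): 0.02·log₂(0.1810) = -0.0493
  (a,s): 0.03·log₂(0.3550) = -0.0448
  (a,t): 0.60·log₂(1.3187) = 0.2395
  (b,r): 0.15·log₂(2.5210) = 0.2001
  (b,s): 0.10·log₂(2.1978) = 0.1136
  (b,t): 0.10·log₂(0.4082) = -0.1293
Sum = 0.330 bits.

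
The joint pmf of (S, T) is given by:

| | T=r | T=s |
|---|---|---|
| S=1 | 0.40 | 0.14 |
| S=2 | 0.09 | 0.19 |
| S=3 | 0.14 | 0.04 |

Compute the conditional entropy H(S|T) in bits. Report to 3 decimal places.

Marginals: p(S) = (0.5400, 0.2800, 0.1800), p(T) = (0.6300, 0.3700).
H(S|T) = Σ p(T) · H(S|T=·).
  T=r: p=0.6300, H(S|T=r) = 1.2994
  T=s: p=0.3700, H(S|T=s) = 1.3712
Weighted sum = 1.326 bits.

1.326 bits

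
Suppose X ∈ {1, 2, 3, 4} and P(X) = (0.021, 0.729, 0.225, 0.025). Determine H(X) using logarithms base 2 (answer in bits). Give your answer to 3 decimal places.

1.067 bits

H(X) = −Σ p·log₂ p.
  −(0.021)·log₂(0.021) = 0.1170
  −(0.729)·log₂(0.729) = 0.3324
  −(0.225)·log₂(0.225) = 0.4842
  −(0.025)·log₂(0.025) = 0.1330
Sum: 0.1170 + 0.3324 + 0.4842 + 0.1330 = 1.067 bits.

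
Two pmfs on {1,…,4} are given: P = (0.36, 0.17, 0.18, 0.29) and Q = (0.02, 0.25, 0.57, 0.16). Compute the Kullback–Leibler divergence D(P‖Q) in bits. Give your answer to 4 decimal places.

D(P‖Q) = Σ p·log₂(p/q).
  0.36·log₂(0.36/0.02) = 1.50117
  0.17·log₂(0.17/0.25) = -0.09459
  0.18·log₂(0.18/0.57) = -0.29933
  0.29·log₂(0.29/0.16) = 0.24881
D(P‖Q) = 1.3561 bits.

1.3561 bits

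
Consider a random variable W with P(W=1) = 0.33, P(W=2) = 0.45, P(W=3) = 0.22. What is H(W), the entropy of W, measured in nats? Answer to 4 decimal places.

1.0583 nats

H(W) = −Σ p·ln p.
  −(0.33)·ln(0.33) = 0.36586
  −(0.45)·ln(0.45) = 0.35933
  −(0.22)·ln(0.22) = 0.33311
Sum: 0.36586 + 0.35933 + 0.33311 = 1.0583 nats.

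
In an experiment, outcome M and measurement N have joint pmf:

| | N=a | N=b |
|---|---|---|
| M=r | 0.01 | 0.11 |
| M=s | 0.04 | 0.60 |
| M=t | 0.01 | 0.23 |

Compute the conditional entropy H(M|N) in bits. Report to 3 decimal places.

1.271 bits

Chain rule: H(M|N) = H(M,N) − H(N).
Marginals: p(M) = (0.1200, 0.6400, 0.2400), p(N) = (0.0600, 0.9400).
H(M,N) = 1.5988 bits; H(N) = 0.3274 bits.
H(M|N) = 1.5988 − 0.3274 = 1.271 bits.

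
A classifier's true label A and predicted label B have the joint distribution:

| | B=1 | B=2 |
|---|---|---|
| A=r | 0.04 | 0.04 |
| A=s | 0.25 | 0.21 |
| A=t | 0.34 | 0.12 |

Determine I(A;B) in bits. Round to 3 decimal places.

0.032 bits

Marginals: p(A) = (0.0800, 0.4600, 0.4600), p(B) = (0.6300, 0.3700).
I(A;B) = Σ p(x,y)·log₂[p(x,y)/(p(x)p(y))].
  (r,1): 0.04·log₂(0.7937) = -0.0133
  (r,2): 0.04·log₂(1.3514) = 0.0174
  (s,1): 0.25·log₂(0.8627) = -0.0533
  (s,2): 0.21·log₂(1.2338) = 0.0637
  (t,1): 0.34·log₂(1.1732) = 0.0784
  (t,2): 0.12·log₂(0.7051) = -0.0605
Sum = 0.032 bits.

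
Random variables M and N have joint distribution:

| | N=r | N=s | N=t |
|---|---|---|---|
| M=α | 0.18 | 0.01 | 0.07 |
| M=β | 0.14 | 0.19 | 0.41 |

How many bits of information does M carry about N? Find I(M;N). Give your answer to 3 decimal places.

0.165 bits

Marginals: p(M) = (0.2600, 0.7400), p(N) = (0.3200, 0.2000, 0.4800).
I(M;N) = H(M) + H(N) − H(M,N).
H(M) = 0.8267, H(N) = 1.4987, H(M,N) = 2.1600.
I(M;N) = 0.8267 + 1.4987 − 2.1600 = 0.165 bits.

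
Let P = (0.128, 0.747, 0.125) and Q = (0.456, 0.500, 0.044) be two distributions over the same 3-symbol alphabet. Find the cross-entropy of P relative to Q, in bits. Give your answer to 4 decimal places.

H(P,Q) = −Σ p·log₂ q.
  −0.128·log₂(0.456) = 0.14501
  −0.747·log₂(0.500) = 0.74700
  −0.125·log₂(0.044) = 0.56329
H(P,Q) = 1.4553 bits.

1.4553 bits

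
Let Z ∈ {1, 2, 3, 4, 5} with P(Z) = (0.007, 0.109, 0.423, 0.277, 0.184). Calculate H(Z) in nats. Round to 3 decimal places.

1.307 nats

H(Z) = −Σ p·ln p.
  −(0.007)·ln(0.007) = 0.0347
  −(0.109)·ln(0.109) = 0.2416
  −(0.423)·ln(0.423) = 0.3639
  −(0.277)·ln(0.277) = 0.3556
  −(0.184)·ln(0.184) = 0.3115
Sum: 0.0347 + 0.2416 + 0.3639 + 0.3556 + 0.3115 = 1.307 nats.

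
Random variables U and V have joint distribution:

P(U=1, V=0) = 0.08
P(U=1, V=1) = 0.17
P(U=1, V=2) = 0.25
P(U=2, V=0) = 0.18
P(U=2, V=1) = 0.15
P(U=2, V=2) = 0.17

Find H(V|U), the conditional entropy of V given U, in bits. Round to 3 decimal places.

Marginals: p(U) = (0.5000, 0.5000), p(V) = (0.2600, 0.3200, 0.4200).
H(V|U) = Σ p(U) · H(V|U=·).
  U=1: p=0.5000, H(V|U=1) = 1.4522
  U=2: p=0.5000, H(V|U=2) = 1.5809
Weighted sum = 1.517 bits.

1.517 bits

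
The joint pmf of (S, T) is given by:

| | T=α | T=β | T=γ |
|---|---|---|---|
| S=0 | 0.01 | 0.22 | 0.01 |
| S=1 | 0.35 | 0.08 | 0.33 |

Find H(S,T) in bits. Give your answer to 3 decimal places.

H(S,T) = −Σ p(x,y)·log₂ p(x,y) over all 6 cells.
  cell (0,α): −0.01·log₂0.01 = 0.0664
  cell (0,β): −0.22·log₂0.22 = 0.4806
  cell (0,γ): −0.01·log₂0.01 = 0.0664
  cell (1,α): −0.35·log₂0.35 = 0.5301
  cell (1,β): −0.08·log₂0.08 = 0.2915
  cell (1,γ): −0.33·log₂0.33 = 0.5278
Sum = 1.963 bits.

1.963 bits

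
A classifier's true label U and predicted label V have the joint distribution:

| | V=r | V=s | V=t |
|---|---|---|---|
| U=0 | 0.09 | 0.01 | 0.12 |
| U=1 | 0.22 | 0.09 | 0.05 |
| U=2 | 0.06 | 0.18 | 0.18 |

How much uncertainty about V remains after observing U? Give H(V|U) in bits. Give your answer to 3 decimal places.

Marginals: p(U) = (0.2200, 0.3600, 0.4200), p(V) = (0.3700, 0.2800, 0.3500).
H(V|U) = Σ p(U) · H(V|U=·).
  U=0: p=0.2200, H(V|U=0) = 1.2072
  U=1: p=0.3600, H(V|U=1) = 1.3297
  U=2: p=0.4200, H(V|U=2) = 1.4488
Weighted sum = 1.353 bits.

1.353 bits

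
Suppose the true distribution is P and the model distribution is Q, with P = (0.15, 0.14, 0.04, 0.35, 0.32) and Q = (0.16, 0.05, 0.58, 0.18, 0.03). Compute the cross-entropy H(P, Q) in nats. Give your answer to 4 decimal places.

2.4384 nats

H(P,Q) = −Σ p·ln q.
  −0.15·ln(0.16) = 0.27489
  −0.14·ln(0.05) = 0.41940
  −0.04·ln(0.58) = 0.02179
  −0.35·ln(0.18) = 0.60018
  −0.32·ln(0.03) = 1.12210
H(P,Q) = 2.4384 nats.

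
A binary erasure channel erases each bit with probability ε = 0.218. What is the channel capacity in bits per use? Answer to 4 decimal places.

Binary erasure channel: capacity C = 1 − ε.
C = 1 − 0.218 = 0.7820 bits per channel use.

0.7820 bits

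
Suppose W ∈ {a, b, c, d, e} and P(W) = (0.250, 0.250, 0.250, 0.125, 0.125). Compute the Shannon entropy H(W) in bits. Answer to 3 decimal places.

H(W) = −Σ p·log₂ p.
  −(0.250)·log₂(0.250) = 0.5000
  −(0.250)·log₂(0.250) = 0.5000
  −(0.250)·log₂(0.250) = 0.5000
  −(0.125)·log₂(0.125) = 0.3750
  −(0.125)·log₂(0.125) = 0.3750
Sum: 0.5000 + 0.5000 + 0.5000 + 0.3750 + 0.3750 = 2.250 bits.

2.250 bits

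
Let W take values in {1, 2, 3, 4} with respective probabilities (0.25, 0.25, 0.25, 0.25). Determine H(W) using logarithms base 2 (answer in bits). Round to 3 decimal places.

H(W) = −Σ p·log₂ p.
  −(0.25)·log₂(0.25) = 0.5000
  −(0.25)·log₂(0.25) = 0.5000
  −(0.25)·log₂(0.25) = 0.5000
  −(0.25)·log₂(0.25) = 0.5000
Sum: 0.5000 + 0.5000 + 0.5000 + 0.5000 = 2.000 bits.

2.000 bits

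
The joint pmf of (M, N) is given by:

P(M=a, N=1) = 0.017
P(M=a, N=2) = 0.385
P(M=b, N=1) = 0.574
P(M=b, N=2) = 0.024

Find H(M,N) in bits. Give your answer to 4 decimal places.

1.2189 bits

H(M,N) = −Σ p(x,y)·log₂ p(x,y) over all 4 cells.
  cell (a,1): −0.017·log₂0.017 = 0.09993
  cell (a,2): −0.385·log₂0.385 = 0.53017
  cell (b,1): −0.574·log₂0.574 = 0.45970
  cell (b,2): −0.024·log₂0.024 = 0.12914
Sum = 1.2189 bits.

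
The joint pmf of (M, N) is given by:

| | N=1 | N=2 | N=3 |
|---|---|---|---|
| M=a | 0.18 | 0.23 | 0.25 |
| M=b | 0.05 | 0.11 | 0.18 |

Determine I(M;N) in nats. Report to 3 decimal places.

Marginals: p(M) = (0.6600, 0.3400), p(N) = (0.2300, 0.3400, 0.4300).
I(M;N) = Σ p(x,y)·ln[p(x,y)/(p(x)p(y))].
  (a,1): 0.18·ln(1.1858) = 0.0307
  (a,2): 0.23·ln(1.0250) = 0.0057
  (a,3): 0.25·ln(0.8809) = -0.0317
  (b,1): 0.05·ln(0.6394) = -0.0224
  (b,2): 0.11·ln(0.9516) = -0.0055
  (b,3): 0.18·ln(1.2312) = 0.0374
Sum = 0.014 nats.

0.014 nats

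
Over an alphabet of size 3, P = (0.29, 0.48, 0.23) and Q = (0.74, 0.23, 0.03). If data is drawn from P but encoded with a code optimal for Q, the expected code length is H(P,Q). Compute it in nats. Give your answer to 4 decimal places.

H(P,Q) = −Σ p·ln q.
  −0.29·ln(0.74) = 0.08732
  −0.48·ln(0.23) = 0.70544
  −0.23·ln(0.03) = 0.80651
H(P,Q) = 1.5993 nats.

1.5993 nats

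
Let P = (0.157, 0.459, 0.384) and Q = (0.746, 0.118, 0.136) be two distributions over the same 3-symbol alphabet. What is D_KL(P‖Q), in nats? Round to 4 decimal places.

D(P‖Q) = Σ p·ln(p/q).
  0.157·ln(0.157/0.746) = -0.24468
  0.459·ln(0.459/0.118) = 0.62349
  0.384·ln(0.384/0.136) = 0.39859
D(P‖Q) = 0.7774 nats.

0.7774 nats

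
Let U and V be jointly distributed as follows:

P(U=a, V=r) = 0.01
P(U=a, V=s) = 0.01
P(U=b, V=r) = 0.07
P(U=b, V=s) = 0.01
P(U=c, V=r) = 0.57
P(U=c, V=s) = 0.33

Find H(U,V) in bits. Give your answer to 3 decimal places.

1.458 bits

H(U,V) = −Σ p(x,y)·log₂ p(x,y) over all 6 cells.
  cell (a,r): −0.01·log₂0.01 = 0.0664
  cell (a,s): −0.01·log₂0.01 = 0.0664
  cell (b,r): −0.07·log₂0.07 = 0.2686
  cell (b,s): −0.01·log₂0.01 = 0.0664
  cell (c,r): −0.57·log₂0.57 = 0.4623
  cell (c,s): −0.33·log₂0.33 = 0.5278
Sum = 1.458 bits.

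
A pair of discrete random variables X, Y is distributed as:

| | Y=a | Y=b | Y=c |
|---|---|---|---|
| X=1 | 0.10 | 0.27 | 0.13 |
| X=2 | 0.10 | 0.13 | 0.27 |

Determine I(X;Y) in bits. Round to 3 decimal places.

Marginals: p(X) = (0.5000, 0.5000), p(Y) = (0.2000, 0.4000, 0.4000).
I(X;Y) = H(X) + H(Y) − H(X,Y).
H(X) = 1.0000, H(Y) = 1.5219, H(X,Y) = 2.4497.
I(X;Y) = 1.0000 + 1.5219 − 2.4497 = 0.072 bits.

0.072 bits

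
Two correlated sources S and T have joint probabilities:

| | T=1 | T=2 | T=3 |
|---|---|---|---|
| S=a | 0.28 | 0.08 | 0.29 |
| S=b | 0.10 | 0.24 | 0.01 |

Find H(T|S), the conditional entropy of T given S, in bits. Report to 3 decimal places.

1.282 bits

Marginals: p(S) = (0.6500, 0.3500), p(T) = (0.3800, 0.3200, 0.3000).
H(T|S) = Σ p(S) · H(T|S=·).
  S=a: p=0.6500, H(T|S=a) = 1.4149
  S=b: p=0.3500, H(T|S=b) = 1.0362
Weighted sum = 1.282 bits.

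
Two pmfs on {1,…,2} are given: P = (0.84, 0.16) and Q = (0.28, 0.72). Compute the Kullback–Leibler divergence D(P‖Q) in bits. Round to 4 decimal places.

0.9842 bits

D(P‖Q) = Σ p·log₂(p/q).
  0.84·log₂(0.84/0.28) = 1.33137
  0.16·log₂(0.16/0.72) = -0.34719
D(P‖Q) = 0.9842 bits.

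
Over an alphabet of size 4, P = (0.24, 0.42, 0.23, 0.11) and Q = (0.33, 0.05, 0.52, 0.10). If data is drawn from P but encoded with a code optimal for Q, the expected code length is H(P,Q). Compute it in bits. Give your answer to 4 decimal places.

2.7815 bits

H(P,Q) = −Σ p·log₂ q.
  −0.24·log₂(0.33) = 0.38387
  −0.42·log₂(0.05) = 1.81521
  −0.23·log₂(0.52) = 0.21699
  −0.11·log₂(0.10) = 0.36541
H(P,Q) = 2.7815 bits.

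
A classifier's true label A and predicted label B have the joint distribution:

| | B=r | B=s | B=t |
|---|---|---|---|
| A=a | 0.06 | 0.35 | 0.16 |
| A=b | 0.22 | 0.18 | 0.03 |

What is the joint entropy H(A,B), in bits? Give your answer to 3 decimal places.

H(A,B) = −Σ p(x,y)·log₂ p(x,y) over all 6 cells.
  cell (a,r): −0.06·log₂0.06 = 0.2435
  cell (a,s): −0.35·log₂0.35 = 0.5301
  cell (a,t): −0.16·log₂0.16 = 0.4230
  cell (b,r): −0.22·log₂0.22 = 0.4806
  cell (b,s): −0.18·log₂0.18 = 0.4453
  cell (b,t): −0.03·log₂0.03 = 0.1518
Sum = 2.274 bits.

2.274 bits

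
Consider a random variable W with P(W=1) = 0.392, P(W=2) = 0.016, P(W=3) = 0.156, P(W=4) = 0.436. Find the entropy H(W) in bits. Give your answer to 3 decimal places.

H(W) = −Σ p·log₂ p.
  −(0.392)·log₂(0.392) = 0.5296
  −(0.016)·log₂(0.016) = 0.0955
  −(0.156)·log₂(0.156) = 0.4181
  −(0.436)·log₂(0.436) = 0.5222
Sum: 0.5296 + 0.0955 + 0.4181 + 0.5222 = 1.565 bits.

1.565 bits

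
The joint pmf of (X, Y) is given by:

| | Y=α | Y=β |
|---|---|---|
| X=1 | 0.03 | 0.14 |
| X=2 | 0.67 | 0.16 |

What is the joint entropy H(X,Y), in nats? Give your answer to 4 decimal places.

H(X,Y) = −Σ p(x,y)·ln p(x,y) over all 4 cells.
  cell (1,α): −0.03·ln0.03 = 0.10520
  cell (1,β): −0.14·ln0.14 = 0.27526
  cell (2,α): −0.67·ln0.67 = 0.26832
  cell (2,β): −0.16·ln0.16 = 0.29321
Sum = 0.9420 nats.

0.9420 nats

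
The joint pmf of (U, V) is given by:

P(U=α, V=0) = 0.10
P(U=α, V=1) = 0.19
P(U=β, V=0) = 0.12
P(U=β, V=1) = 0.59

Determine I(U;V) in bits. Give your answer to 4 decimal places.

0.0253 bits

Marginals: p(U) = (0.2900, 0.7100), p(V) = (0.2200, 0.7800).
I(U;V) = H(U) + H(V) − H(U,V).
H(U) = 0.8687, H(V) = 0.7602, H(U,V) = 1.6036.
I(U;V) = 0.8687 + 0.7602 − 1.6036 = 0.0253 bits.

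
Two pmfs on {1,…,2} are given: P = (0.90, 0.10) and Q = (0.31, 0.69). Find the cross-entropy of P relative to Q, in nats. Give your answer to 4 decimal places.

H(P,Q) = −Σ p·ln q.
  −0.90·ln(0.31) = 1.05406
  −0.10·ln(0.69) = 0.03711
H(P,Q) = 1.0912 nats.

1.0912 nats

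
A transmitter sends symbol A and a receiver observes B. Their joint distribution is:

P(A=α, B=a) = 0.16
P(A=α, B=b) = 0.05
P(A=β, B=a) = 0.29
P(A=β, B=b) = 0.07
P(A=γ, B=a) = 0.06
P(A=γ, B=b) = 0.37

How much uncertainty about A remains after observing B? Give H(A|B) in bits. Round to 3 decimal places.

1.200 bits

Marginals: p(A) = (0.2100, 0.3600, 0.4300), p(B) = (0.5100, 0.4900).
H(A|B) = Σ p(B) · H(A|B=·).
  B=a: p=0.5100, H(A|B=a) = 1.3510
  B=b: p=0.4900, H(A|B=b) = 1.0431
Weighted sum = 1.200 bits.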